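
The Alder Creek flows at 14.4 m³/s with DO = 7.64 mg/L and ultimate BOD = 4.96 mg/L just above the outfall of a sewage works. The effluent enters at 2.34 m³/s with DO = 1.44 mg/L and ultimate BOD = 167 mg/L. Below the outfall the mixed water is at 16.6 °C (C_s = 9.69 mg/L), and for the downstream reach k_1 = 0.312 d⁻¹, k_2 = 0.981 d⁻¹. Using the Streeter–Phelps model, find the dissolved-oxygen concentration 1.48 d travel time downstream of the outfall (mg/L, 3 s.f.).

DO ≈ 3.91 mg/L

Mixed DO = (14.4×7.64 + 2.34×1.44)/(14.4+2.34) = 113.4/16.74 = 6.773 mg/L.
Mixed L₀ = (14.4×4.96 + 2.34×167)/(16.74) = 462.2/16.74 = 27.61 mg/L.
Initial deficit D₀ = C_s − DO₀ = 9.69 − 6.773 = 2.917 mg/L.
D(1.48) = [0.312×27.61/(0.981−0.312)](e^(−0.312×1.48) − e^(−0.981×1.48)) + 2.917 e^(−0.981×1.48)
= 12.88 × (0.6302 − 0.2341) + 2.917 × 0.2341 = 5.783 mg/L.
DO = 9.69 − 5.783 = 3.907 mg/L.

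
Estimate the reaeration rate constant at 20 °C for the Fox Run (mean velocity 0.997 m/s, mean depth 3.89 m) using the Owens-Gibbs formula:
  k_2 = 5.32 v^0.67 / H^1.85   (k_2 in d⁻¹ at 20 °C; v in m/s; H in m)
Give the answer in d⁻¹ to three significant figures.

k_2 ≈ 0.430 d⁻¹

k_2 = 5.32 × 0.997^0.67 / 3.89^1.85 = 5.32 × 0.9980 / 12.34 = 0.4302 d⁻¹.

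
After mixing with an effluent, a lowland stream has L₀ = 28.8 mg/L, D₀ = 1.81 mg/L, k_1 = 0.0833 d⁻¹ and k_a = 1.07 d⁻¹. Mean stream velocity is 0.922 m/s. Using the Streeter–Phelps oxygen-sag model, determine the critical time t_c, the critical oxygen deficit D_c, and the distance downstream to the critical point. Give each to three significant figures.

t_c ≈ 1.20 d; D_c ≈ 2.03 mg/L; x_c ≈ 96.0 km

At the critical point dD/dt = 0, so k_1 L₀ e^(−k_1 t) = k_a D. Substituting D(t) from the Streeter–Phelps equation and solving for t gives
t_c = ln[(k_a/k_1)(1 − D₀(k_a−k_1)/(k_1 L₀))] / (k_a−k_1).
Here k_a−k_1 = 0.9867 d⁻¹ and 1 − D₀(k_a−k_1)/(k_1 L₀) = 1 − 1.81×0.9867/(0.0833×28.8) = 0.2556, so
t_c = ln(12.85 × 0.2556) / 0.9867 = 1.189 / 0.9867 = 1.205 d.
D_c = (k_1/k_a) L₀ e^(−k_1 t_c) = (0.0833/1.07) × 28.8 × e^(−0.0833×1.205) = 0.07785 × 28.8 × 0.9045 = 2.028 mg/L.
x_c = v t_c = 0.922 m/s × 1.205 d × 86400 s/d = 95970 m ≈ 96.0 km.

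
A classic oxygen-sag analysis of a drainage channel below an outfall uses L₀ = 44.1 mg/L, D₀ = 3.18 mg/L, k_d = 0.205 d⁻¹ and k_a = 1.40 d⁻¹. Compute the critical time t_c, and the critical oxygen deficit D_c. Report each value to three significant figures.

t_c ≈ 1.15 d; D_c ≈ 5.10 mg/L

With k_a/k_d = 6.829 and 1 − D₀(k_a−k_d)/(k_d L₀) = 0.5797,
t_c = ln(6.829 × 0.5797) / (1.40 − 0.205) = ln(3.959) / 1.195 = 1.376/1.195 = 1.151 d.
L(t_c) = L₀ e^(−k_d t_c) = 44.1 × 0.7898 = 34.83 mg/L, and at the critical point k_a D_c = k_d L, so D_c = (0.205/1.40) × 34.83 = 5.100 mg/L.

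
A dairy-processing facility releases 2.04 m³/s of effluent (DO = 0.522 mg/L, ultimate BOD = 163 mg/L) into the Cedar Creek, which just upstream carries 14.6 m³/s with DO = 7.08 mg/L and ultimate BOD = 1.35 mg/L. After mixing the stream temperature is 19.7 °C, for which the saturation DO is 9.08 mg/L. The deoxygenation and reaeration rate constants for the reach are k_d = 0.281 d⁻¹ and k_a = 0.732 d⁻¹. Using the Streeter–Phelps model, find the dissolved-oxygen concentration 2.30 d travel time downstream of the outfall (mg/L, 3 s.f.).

Mixed DO = (14.6×7.08 + 2.04×0.522)/(14.6+2.04) = 104.4/16.64 = 6.276 mg/L.
Mixed L₀ = (14.6×1.35 + 2.04×163)/(16.64) = 352.2/16.64 = 21.17 mg/L.
Initial deficit D₀ = C_s − DO₀ = 9.08 − 6.276 = 2.804 mg/L.
D(2.30) = [0.281×21.17/(0.732−0.281)](e^(−0.281×2.30) − e^(−0.732×2.30)) + 2.804 e^(−0.732×2.30)
= 13.19 × (0.5240 − 0.1857) + 2.804 × 0.1857 = 4.982 mg/L.
DO = 9.08 − 4.982 = 4.098 mg/L.

DO ≈ 4.10 mg/L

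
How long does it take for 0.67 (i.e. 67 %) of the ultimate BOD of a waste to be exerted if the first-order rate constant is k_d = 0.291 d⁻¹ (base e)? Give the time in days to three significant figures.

y/L₀ = 1 − e^(−k_d t) = 0.67 ⇒ e^(−k_d t) = 0.330
t = −ln(0.330) / 0.291 = 1.109 / 0.291 = 3.810 d.

t ≈ 3.81 d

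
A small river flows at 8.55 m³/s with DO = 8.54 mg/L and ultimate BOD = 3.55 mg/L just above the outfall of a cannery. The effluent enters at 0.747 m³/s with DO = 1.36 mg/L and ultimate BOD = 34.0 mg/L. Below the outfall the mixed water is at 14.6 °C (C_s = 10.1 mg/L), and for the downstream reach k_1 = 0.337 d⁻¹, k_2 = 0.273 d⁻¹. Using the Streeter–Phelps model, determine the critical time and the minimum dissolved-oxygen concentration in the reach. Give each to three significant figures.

t_c ≈ 2.27 d; minimum DO ≈ 6.65 mg/L

Mixed DO = (8.55×8.54 + 0.747×1.36)/(8.55+0.747) = 74.03/9.297 = 7.963 mg/L.
Mixed L₀ = (8.55×3.55 + 0.747×34.0)/(9.297) = 55.75/9.297 = 5.997 mg/L.
Initial deficit D₀ = C_s − DO₀ = 10.1 − 7.963 = 2.137 mg/L.
t_c = (1/-0.06400) ln[(0.273/0.337)(1 − 2.137×-0.06400/(0.337×5.997))] = -15.62 × ln(0.8649) = 2.268 d.
D_c = (0.337/0.273) × 5.997 × e^(−0.337×2.268) = 1.234 × 5.997 × 0.4657 = 3.447 mg/L.
Minimum DO = 10.1 − 3.447 = 6.653 mg/L.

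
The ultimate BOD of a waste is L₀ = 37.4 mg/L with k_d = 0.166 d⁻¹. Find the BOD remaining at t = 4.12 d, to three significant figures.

L ≈ 18.9 mg/L

L_t = L₀ e^(−k_d t) = 37.4 × e^(−0.166×4.12) = 37.4 × 0.5046 = 18.87 mg/L.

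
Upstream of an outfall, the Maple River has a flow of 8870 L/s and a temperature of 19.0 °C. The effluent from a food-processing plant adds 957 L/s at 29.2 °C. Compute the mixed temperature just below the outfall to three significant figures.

20.0 °C

Flow-weighted mixing: C = (Q_r C_r + Q_w C_w)/(Q_r + Q_w)
= (8870×19.0 + 957×29.2)/(8870 + 957) = 196500/9827 = 19.99 °C.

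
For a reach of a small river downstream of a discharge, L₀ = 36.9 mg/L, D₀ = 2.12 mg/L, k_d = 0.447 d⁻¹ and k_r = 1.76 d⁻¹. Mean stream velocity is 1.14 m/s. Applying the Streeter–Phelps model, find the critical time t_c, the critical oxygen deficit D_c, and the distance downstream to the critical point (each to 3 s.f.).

t_c ≈ 0.903 d; D_c ≈ 6.26 mg/L; x_c ≈ 88.9 km

At the critical point dD/dt = 0, so k_d L₀ e^(−k_d t) = k_r D. Substituting D(t) from the Streeter–Phelps equation and solving for t gives
t_c = ln[(k_r/k_d)(1 − D₀(k_r−k_d)/(k_d L₀))] / (k_r−k_d).
Here k_r−k_d = 1.313 d⁻¹ and 1 − D₀(k_r−k_d)/(k_d L₀) = 1 − 2.12×1.313/(0.447×36.9) = 0.8312, so
t_c = ln(3.937 × 0.8312) / 1.313 = 1.186 / 1.313 = 0.9030 d.
D_c = (k_d/k_r) L₀ e^(−k_d t_c) = (0.447/1.76) × 36.9 × e^(−0.447×0.9030) = 0.2540 × 36.9 × 0.6679 = 6.259 mg/L.
x_c = v t_c = 1.14 m/s × 0.9030 d × 86400 s/d = 88940 m ≈ 88.9 km.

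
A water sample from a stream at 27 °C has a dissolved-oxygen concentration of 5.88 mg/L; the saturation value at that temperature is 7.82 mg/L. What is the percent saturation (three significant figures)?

75.2 % saturation

% saturation = C/C_s × 100 = 5.88/7.82 × 100 = 75.2 %.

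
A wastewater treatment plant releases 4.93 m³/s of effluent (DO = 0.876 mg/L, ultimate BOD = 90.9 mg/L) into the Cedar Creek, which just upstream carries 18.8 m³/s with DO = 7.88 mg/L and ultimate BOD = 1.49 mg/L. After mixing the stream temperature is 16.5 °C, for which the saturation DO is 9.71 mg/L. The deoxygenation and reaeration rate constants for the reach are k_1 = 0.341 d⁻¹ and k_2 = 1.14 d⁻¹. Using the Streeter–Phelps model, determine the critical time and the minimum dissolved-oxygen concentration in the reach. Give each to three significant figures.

Mixed DO = (18.8×7.88 + 4.93×0.876)/(18.8+4.93) = 152.5/23.73 = 6.425 mg/L.
Mixed L₀ = (18.8×1.49 + 4.93×90.9)/(23.73) = 476.1/23.73 = 20.07 mg/L.
Initial deficit D₀ = C_s − DO₀ = 9.71 − 6.425 = 3.285 mg/L.
t_c = (1/0.7990) ln[(1.14/0.341)(1 − 3.285×0.7990/(0.341×20.07))] = 1.252 × ln(2.061) = 0.9049 d.
D_c = (0.341/1.14) × 20.07 × e^(−0.341×0.9049) = 0.2991 × 20.07 × 0.7345 = 4.408 mg/L.
Minimum DO = 9.71 − 4.408 = 5.302 mg/L.

t_c ≈ 0.905 d; minimum DO ≈ 5.30 mg/L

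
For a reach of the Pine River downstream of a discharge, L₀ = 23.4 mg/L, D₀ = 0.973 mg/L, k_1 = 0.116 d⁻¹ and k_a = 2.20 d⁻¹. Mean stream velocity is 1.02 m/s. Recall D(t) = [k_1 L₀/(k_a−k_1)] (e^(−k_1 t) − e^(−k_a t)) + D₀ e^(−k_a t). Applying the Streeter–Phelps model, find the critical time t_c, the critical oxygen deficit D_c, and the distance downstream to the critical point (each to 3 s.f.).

t_c ≈ 0.752 d; D_c ≈ 1.13 mg/L; x_c ≈ 66.3 km

With k_a/k_1 = 18.97 and 1 − D₀(k_a−k_1)/(k_1 L₀) = 0.2530,
t_c = ln(18.97 × 0.2530) / (2.20 − 0.116) = ln(4.798) / 2.084 = 1.568/2.084 = 0.7525 d.
D_c = (k_1/k_a) L₀ e^(−k_1 t_c) = (0.116/2.20) × 23.4 × e^(−0.116×0.7525) = 0.05273 × 23.4 × 0.9164 = 1.131 mg/L.
x_c = v t_c = 1.02 m/s × 0.7525 d × 86400 s/d = 66310 m ≈ 66.3 km.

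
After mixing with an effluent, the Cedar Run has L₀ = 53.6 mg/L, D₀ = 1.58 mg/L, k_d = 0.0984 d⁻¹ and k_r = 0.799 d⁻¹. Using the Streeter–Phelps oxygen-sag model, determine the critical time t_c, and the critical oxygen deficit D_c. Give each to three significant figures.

t_c = [1/(k_r−k_d)] ln[(k_r/k_d)(1 − D₀(k_r−k_d)/(k_d L₀))]
= [1/(0.799−0.0984)] ln[(0.799/0.0984)(1 − 1.58×0.7006/(0.0984×53.6))]
= (1/0.7006) ln[8.120 × 0.7901] = 1.427 × ln(6.416) = 1.427 × 1.859 = 2.653 d.
L(t_c) = L₀ e^(−k_d t_c) = 53.6 × 0.7702 = 41.28 mg/L, and at the critical point k_r D_c = k_d L, so D_c = (0.0984/0.799) × 41.28 = 5.084 mg/L.

t_c ≈ 2.65 d; D_c ≈ 5.08 mg/L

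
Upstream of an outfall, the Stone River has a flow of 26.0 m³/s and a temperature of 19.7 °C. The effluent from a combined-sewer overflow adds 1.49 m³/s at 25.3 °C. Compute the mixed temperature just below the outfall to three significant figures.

Flow-weighted mixing: C = (Q_r C_r + Q_w C_w)/(Q_r + Q_w)
= (26.0×19.7 + 1.49×25.3)/(26.0 + 1.49) = 549.9/27.49 = 20.00 °C.

20.0 °C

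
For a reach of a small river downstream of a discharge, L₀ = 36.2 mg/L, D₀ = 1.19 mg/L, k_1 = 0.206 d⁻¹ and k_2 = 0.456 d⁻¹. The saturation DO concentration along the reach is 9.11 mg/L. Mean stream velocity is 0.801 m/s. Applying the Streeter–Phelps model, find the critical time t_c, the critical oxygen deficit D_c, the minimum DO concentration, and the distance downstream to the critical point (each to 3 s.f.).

t_c ≈ 3.02 d; D_c ≈ 8.79 mg/L; min DO ≈ 0.323 mg/L; x_c ≈ 209 km

At the critical point dD/dt = 0, so k_1 L₀ e^(−k_1 t) = k_2 D. Substituting D(t) from the Streeter–Phelps equation and solving for t gives
t_c = ln[(k_2/k_1)(1 − D₀(k_2−k_1)/(k_1 L₀))] / (k_2−k_1).
Here k_2−k_1 = 0.2500 d⁻¹ and 1 − D₀(k_2−k_1)/(k_1 L₀) = 1 − 1.19×0.2500/(0.206×36.2) = 0.9601, so
t_c = ln(2.214 × 0.9601) / 0.2500 = 0.7539 / 0.2500 = 3.016 d.
L(t_c) = L₀ e^(−k_1 t_c) = 36.2 × 0.5373 = 19.45 mg/L, and at the critical point k_2 D_c = k_1 L, so D_c = (0.206/0.456) × 19.45 = 8.787 mg/L.
Minimum DO = C_s − D_c = 9.11 − 8.787 = 0.3234 mg/L.
x_c = v t_c = 0.801 m/s × 3.016 d × 86400 s/d = 208700 m ≈ 209 km.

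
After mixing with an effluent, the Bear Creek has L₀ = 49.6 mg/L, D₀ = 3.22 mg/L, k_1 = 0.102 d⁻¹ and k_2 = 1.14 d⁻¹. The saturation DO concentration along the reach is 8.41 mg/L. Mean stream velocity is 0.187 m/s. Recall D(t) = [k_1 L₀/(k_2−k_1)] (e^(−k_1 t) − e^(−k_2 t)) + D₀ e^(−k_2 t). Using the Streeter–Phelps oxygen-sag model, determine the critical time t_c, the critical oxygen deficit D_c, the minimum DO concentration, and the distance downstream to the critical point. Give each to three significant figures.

t_c = [1/(k_2−k_1)] ln[(k_2/k_1)(1 − D₀(k_2−k_1)/(k_1 L₀))]
= [1/(1.14−0.102)] ln[(1.14/0.102)(1 − 3.22×1.038/(0.102×49.6))]
= (1/1.038) ln[11.18 × 0.3394] = 0.9634 × ln(3.793) = 0.9634 × 1.333 = 1.284 d.
L(t_c) = L₀ e^(−k_1 t_c) = 49.6 × 0.8772 = 43.51 mg/L, and at the critical point k_2 D_c = k_1 L, so D_c = (0.102/1.14) × 43.51 = 3.893 mg/L.
Minimum DO = C_s − D_c = 8.41 − 3.893 = 4.517 mg/L.
x_c = v t_c = 0.187 m/s × 1.284 d × 86400 s/d = 20750 m ≈ 20.7 km.

t_c ≈ 1.28 d; D_c ≈ 3.89 mg/L; min DO ≈ 4.52 mg/L; x_c ≈ 20.7 km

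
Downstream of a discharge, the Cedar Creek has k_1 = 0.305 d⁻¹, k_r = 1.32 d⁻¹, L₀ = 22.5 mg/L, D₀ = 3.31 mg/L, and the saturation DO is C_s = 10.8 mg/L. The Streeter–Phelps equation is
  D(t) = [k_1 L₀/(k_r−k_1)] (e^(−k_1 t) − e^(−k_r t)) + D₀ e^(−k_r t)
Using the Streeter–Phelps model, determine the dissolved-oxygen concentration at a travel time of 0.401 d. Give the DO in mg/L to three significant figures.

DO ≈ 6.85 mg/L

k_1 L₀/(k_r−k_1) = 0.305×22.5/(1.32−0.305) = 6.862/1.015 = 6.761 mg/L.
e^(−k_1 t) = e^(−0.305×0.4010) = 0.8849; e^(−k_r t) = e^(−1.32×0.4010) = 0.5890.
D = 6.761 × (0.8849 − 0.5890) + 3.31 × 0.5890 = 2.000 + 1.950 = 3.950 mg/L.
DO = C_s − D = 10.8 − 3.950 = 6.850 mg/L.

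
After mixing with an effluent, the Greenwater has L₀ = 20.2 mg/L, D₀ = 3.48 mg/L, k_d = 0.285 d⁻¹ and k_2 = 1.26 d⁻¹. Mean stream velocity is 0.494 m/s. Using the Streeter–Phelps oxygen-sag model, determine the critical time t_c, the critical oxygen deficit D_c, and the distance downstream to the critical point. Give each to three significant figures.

t_c ≈ 0.612 d; D_c ≈ 3.84 mg/L; x_c ≈ 26.1 km

At the critical point dD/dt = 0, so k_d L₀ e^(−k_d t) = k_2 D. Substituting D(t) from the Streeter–Phelps equation and solving for t gives
t_c = ln[(k_2/k_d)(1 − D₀(k_2−k_d)/(k_d L₀))] / (k_2−k_d).
Here k_2−k_d = 0.9750 d⁻¹ and 1 − D₀(k_2−k_d)/(k_d L₀) = 1 − 3.48×0.9750/(0.285×20.2) = 0.4106, so
t_c = ln(4.421 × 0.4106) / 0.9750 = 0.5963 / 0.9750 = 0.6116 d.
D_c = (k_d/k_2) L₀ e^(−k_d t_c) = (0.285/1.26) × 20.2 × e^(−0.285×0.6116) = 0.2262 × 20.2 × 0.8400 = 3.838 mg/L.
x_c = v t_c = 0.494 m/s × 0.6116 d × 86400 s/d = 26100 m ≈ 26.1 km.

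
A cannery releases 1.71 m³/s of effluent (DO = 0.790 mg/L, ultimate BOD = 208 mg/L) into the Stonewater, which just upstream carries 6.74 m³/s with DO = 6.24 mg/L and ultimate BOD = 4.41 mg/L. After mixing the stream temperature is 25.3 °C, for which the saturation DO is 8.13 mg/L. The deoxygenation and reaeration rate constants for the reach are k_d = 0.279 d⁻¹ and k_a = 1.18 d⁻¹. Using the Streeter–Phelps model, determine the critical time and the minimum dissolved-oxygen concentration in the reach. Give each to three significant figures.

Mixed DO = (6.74×6.24 + 1.71×0.790)/(6.74+1.71) = 43.41/8.450 = 5.137 mg/L.
Mixed L₀ = (6.74×4.41 + 1.71×208)/(8.450) = 385.4/8.450 = 45.61 mg/L.
Initial deficit D₀ = C_s − DO₀ = 8.13 − 5.137 = 2.993 mg/L.
t_c = (1/0.9010) ln[(1.18/0.279)(1 − 2.993×0.9010/(0.279×45.61))] = 1.110 × ln(3.333) = 1.336 d.
D_c = (0.279/1.18) × 45.61 × e^(−0.279×1.336) = 0.2364 × 45.61 × 0.6888 = 7.428 mg/L.
Minimum DO = 8.13 − 7.428 = 0.7019 mg/L.

t_c ≈ 1.34 d; minimum DO ≈ 0.702 mg/L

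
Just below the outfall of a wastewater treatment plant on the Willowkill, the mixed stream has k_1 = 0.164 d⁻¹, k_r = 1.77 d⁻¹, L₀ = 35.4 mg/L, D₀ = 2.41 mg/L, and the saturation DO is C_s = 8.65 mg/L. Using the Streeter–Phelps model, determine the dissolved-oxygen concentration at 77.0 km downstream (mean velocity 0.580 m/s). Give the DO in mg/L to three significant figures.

DO ≈ 5.92 mg/L

Travel time t = x/v = 77.0 km / (0.580 m/s) = 77000 m / 0.580 m/s = 132800 s = 1.537 d.
k_1 L₀/(k_r−k_1) = 0.164×35.4/(1.77−0.164) = 5.806/1.606 = 3.615 mg/L.
e^(−k_1 t) = e^(−0.164×1.537) = 0.7772; e^(−k_r t) = e^(−1.77×1.537) = 0.06589.
D = 3.615 × (0.7772 − 0.06589) + 2.41 × 0.06589 = 2.572 + 0.1588 = 2.730 mg/L.
DO = C_s − D = 8.65 − 2.730 = 5.920 mg/L.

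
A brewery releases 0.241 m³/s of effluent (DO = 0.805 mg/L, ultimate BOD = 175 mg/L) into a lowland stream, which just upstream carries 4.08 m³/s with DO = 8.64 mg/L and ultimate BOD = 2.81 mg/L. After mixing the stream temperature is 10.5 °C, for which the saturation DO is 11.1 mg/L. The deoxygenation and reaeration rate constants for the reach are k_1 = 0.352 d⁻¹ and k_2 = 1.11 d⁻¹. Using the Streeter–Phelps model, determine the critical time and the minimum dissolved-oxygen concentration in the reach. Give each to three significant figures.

Mixed DO = (4.08×8.64 + 0.241×0.805)/(4.08+0.241) = 35.45/4.321 = 8.203 mg/L.
Mixed L₀ = (4.08×2.81 + 0.241×175)/(4.321) = 53.64/4.321 = 12.41 mg/L.
Initial deficit D₀ = C_s − DO₀ = 11.1 − 8.203 = 2.897 mg/L.
t_c = (1/0.7580) ln[(1.11/0.352)(1 − 2.897×0.7580/(0.352×12.41))] = 1.319 × ln(1.569) = 0.5940 d.
D_c = (0.352/1.11) × 12.41 × e^(−0.352×0.5940) = 0.3171 × 12.41 × 0.8113 = 3.194 mg/L.
Minimum DO = 11.1 − 3.194 = 7.906 mg/L.

t_c ≈ 0.594 d; minimum DO ≈ 7.91 mg/L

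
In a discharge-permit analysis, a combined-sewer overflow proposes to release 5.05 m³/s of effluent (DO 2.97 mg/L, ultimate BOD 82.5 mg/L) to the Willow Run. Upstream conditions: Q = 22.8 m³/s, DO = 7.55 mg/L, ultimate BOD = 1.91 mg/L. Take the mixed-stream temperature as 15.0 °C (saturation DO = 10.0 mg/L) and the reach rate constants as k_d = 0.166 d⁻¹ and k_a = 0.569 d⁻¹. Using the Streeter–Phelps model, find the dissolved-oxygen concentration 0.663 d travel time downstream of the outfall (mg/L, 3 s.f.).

Mixed DO = (22.8×7.55 + 5.05×2.97)/(22.8+5.05) = 187.1/27.85 = 6.720 mg/L.
Mixed L₀ = (22.8×1.91 + 5.05×82.5)/(27.85) = 460.2/27.85 = 16.52 mg/L.
Initial deficit D₀ = C_s − DO₀ = 10.0 − 6.720 = 3.280 mg/L.
D(0.663) = [0.166×16.52/(0.569−0.166)](e^(−0.166×0.663) − e^(−0.569×0.663)) + 3.280 e^(−0.569×0.663)
= 6.806 × (0.8958 − 0.6857) + 3.280 × 0.6857 = 3.679 mg/L.
DO = 10.0 − 3.679 = 6.321 mg/L.

DO ≈ 6.32 mg/L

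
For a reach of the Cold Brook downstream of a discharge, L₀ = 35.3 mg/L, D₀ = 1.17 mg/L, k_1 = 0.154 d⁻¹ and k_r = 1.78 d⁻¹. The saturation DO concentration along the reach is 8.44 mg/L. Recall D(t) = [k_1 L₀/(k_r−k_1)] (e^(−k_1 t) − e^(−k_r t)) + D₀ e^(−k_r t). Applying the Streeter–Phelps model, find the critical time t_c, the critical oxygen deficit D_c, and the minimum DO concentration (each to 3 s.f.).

With k_r/k_1 = 11.56 and 1 − D₀(k_r−k_1)/(k_1 L₀) = 0.6500,
t_c = ln(11.56 × 0.6500) / (1.78 − 0.154) = ln(7.514) / 1.626 = 2.017/1.626 = 1.240 d.
L(t_c) = L₀ e^(−k_1 t_c) = 35.3 × 0.8261 = 29.16 mg/L, and at the critical point k_r D_c = k_1 L, so D_c = (0.154/1.78) × 29.16 = 2.523 mg/L.
Minimum DO = C_s − D_c = 8.44 − 2.523 = 5.917 mg/L.

t_c ≈ 1.24 d; D_c ≈ 2.52 mg/L; min DO ≈ 5.92 mg/L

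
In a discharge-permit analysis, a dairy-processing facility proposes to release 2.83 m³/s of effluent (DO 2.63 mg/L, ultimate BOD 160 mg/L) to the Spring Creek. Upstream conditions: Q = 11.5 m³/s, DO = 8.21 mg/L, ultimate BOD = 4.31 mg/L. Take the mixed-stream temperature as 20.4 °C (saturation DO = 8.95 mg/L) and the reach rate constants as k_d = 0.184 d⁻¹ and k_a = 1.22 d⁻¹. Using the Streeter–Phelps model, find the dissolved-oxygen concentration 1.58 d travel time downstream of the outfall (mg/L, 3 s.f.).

Mixed DO = (11.5×8.21 + 2.83×2.63)/(11.5+2.83) = 101.9/14.33 = 7.108 mg/L.
Mixed L₀ = (11.5×4.31 + 2.83×160)/(14.33) = 502.4/14.33 = 35.06 mg/L.
Initial deficit D₀ = C_s − DO₀ = 8.95 − 7.108 = 1.842 mg/L.
D(1.58) = [0.184×35.06/(1.22−0.184)](e^(−0.184×1.58) − e^(−1.22×1.58)) + 1.842 e^(−1.22×1.58)
= 6.226 × (0.7477 − 0.1455) + 1.842 × 0.1455 = 4.018 mg/L.
DO = 8.95 − 4.018 = 4.932 mg/L.

DO ≈ 4.93 mg/L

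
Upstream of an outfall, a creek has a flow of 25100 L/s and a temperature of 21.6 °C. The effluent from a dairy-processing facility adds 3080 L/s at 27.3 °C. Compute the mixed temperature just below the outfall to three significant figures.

22.2 °C

Flow-weighted mixing: C = (Q_r C_r + Q_w C_w)/(Q_r + Q_w)
= (25100×21.6 + 3080×27.3)/(25100 + 3080) = 626200/28180 = 22.22 °C.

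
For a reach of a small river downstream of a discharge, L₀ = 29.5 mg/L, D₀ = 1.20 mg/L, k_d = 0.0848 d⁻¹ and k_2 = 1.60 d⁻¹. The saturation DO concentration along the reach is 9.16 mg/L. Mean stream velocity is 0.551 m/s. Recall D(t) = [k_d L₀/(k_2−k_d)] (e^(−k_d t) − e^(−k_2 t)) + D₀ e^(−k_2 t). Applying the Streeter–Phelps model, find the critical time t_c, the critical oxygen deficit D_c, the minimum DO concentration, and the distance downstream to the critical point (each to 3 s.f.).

With k_2/k_d = 18.87 and 1 − D₀(k_2−k_d)/(k_d L₀) = 0.2732,
t_c = ln(18.87 × 0.2732) / (1.60 − 0.0848) = ln(5.154) / 1.515 = 1.640/1.515 = 1.082 d.
D_c = (k_d/k_2) L₀ e^(−k_d t_c) = (0.0848/1.60) × 29.5 × e^(−0.0848×1.082) = 0.05300 × 29.5 × 0.9123 = 1.426 mg/L.
Minimum DO = C_s − D_c = 9.16 − 1.426 = 7.734 mg/L.
x_c = v t_c = 0.551 m/s × 1.082 d × 86400 s/d = 51520 m ≈ 51.5 km.

t_c ≈ 1.08 d; D_c ≈ 1.43 mg/L; min DO ≈ 7.73 mg/L; x_c ≈ 51.5 km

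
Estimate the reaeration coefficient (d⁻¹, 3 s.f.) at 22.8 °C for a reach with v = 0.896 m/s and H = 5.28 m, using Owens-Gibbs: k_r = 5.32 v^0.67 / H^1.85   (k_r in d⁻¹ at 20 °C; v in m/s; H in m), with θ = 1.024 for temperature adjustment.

k_r(20) = 5.32 × 0.896^0.67 / 5.28^1.85 = 5.32 × 0.9291 / 21.72 = 0.2276 d⁻¹.
k_r(22.8) = 0.2276 × 1.024^(22.8−20) = 0.2276 × 1.069 = 0.2432 d⁻¹.

k_r ≈ 0.243 d⁻¹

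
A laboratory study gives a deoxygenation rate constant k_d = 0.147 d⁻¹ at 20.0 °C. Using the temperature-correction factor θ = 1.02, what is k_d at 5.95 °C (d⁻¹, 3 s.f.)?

k_d(T₂) = k_d(T₁) · θ^(T₂−T₁) = 0.147 × 1.02^(5.95−20.0)
= 0.147 × 1.02^-14.1 = 0.147 × 0.7571 = 0.1113 d⁻¹.

k_d ≈ 0.111 d⁻¹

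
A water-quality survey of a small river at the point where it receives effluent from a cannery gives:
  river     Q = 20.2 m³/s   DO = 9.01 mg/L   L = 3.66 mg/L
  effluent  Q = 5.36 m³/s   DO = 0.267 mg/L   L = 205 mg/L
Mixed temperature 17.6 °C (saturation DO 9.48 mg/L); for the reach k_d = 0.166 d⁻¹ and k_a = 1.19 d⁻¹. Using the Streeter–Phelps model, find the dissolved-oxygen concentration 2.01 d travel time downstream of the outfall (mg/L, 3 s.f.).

Mixed DO = (20.2×9.01 + 5.36×0.267)/(20.2+5.36) = 183.4/25.56 = 7.177 mg/L.
Mixed L₀ = (20.2×3.66 + 5.36×205)/(25.56) = 1173/25.56 = 45.88 mg/L.
Initial deficit D₀ = C_s − DO₀ = 9.48 − 7.177 = 2.303 mg/L.
D(2.01) = [0.166×45.88/(1.19−0.166)](e^(−0.166×2.01) − e^(−1.19×2.01)) + 2.303 e^(−1.19×2.01)
= 7.438 × (0.7163 − 0.09146) + 2.303 × 0.09146 = 4.858 mg/L.
DO = 9.48 − 4.858 = 4.622 mg/L.

DO ≈ 4.62 mg/L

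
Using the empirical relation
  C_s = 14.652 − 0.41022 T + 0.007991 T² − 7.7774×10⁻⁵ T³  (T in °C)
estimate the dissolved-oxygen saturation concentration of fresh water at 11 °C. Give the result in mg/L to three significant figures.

C_s = 14.652 − 0.41022×11 + 0.007991×11² − 7.7774×10⁻⁵×11³ = 11.00 mg/L.

C_s ≈ 11.0 mg/L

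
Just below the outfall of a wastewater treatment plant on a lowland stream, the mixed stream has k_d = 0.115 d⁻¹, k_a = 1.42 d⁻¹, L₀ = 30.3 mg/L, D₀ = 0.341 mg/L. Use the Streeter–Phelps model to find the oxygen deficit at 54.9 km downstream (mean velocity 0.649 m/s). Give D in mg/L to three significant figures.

D ≈ 1.81 mg/L

Travel time t = x/v = 54.9 km / (0.649 m/s) = 54900 m / 0.649 m/s = 84590 s = 0.9791 d.
k_d L₀/(k_a−k_d) = 0.115×30.3/(1.42−0.115) = 3.485/1.305 = 2.670 mg/L.
e^(−k_d t) = e^(−0.115×0.9791) = 0.8935; e^(−k_a t) = e^(−1.42×0.9791) = 0.2490.
D = 2.670 × (0.8935 − 0.2490) + 0.341 × 0.2490 = 1.721 + 0.08491 = 1.806 mg/L.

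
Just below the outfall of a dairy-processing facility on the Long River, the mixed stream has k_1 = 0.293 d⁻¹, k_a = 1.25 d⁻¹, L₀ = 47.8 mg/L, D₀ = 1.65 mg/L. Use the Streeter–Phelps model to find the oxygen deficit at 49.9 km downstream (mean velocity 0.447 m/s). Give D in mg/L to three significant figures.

D ≈ 7.44 mg/L

Travel time t = x/v = 49.9 km / (0.447 m/s) = 49900 m / 0.447 m/s = 111600 s = 1.292 d.
k_1 L₀/(k_a−k_1) = 0.293×47.8/(1.25−0.293) = 14.01/0.9570 = 14.63 mg/L.
e^(−k_1 t) = e^(−0.293×1.292) = 0.6848; e^(−k_a t) = e^(−1.25×1.292) = 0.1989.
D = 14.63 × (0.6848 − 0.1989) + 1.65 × 0.1989 = 7.112 + 0.3281 = 7.440 mg/L.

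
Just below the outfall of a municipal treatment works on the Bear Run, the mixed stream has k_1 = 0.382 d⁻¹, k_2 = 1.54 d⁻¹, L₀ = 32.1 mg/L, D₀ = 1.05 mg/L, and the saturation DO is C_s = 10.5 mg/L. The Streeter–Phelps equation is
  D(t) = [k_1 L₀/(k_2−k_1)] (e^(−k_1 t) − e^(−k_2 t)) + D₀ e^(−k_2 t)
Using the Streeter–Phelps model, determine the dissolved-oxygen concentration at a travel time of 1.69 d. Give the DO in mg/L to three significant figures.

k_1 L₀/(k_2−k_1) = 0.382×32.1/(1.54−0.382) = 12.26/1.158 = 10.59 mg/L.
e^(−k_1 t) = e^(−0.382×1.690) = 0.5244; e^(−k_2 t) = e^(−1.54×1.690) = 0.07408.
D = 10.59 × (0.5244 − 0.07408) + 1.05 × 0.07408 = 4.768 + 0.07778 = 4.846 mg/L.
DO = C_s − D = 10.5 − 4.846 = 5.654 mg/L.

DO ≈ 5.65 mg/L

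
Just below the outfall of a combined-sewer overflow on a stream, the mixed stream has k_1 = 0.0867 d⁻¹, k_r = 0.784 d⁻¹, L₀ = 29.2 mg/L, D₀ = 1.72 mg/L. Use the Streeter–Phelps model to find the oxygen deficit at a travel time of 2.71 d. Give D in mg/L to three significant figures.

k_1 L₀/(k_r−k_1) = 0.0867×29.2/(0.784−0.0867) = 2.532/0.6973 = 3.631 mg/L.
e^(−k_1 t) = e^(−0.0867×2.710) = 0.7906; e^(−k_r t) = e^(−0.784×2.710) = 0.1195.
D = 3.631 × (0.7906 − 0.1195) + 1.72 × 0.1195 = 2.437 + 0.2055 = 2.642 mg/L.

D ≈ 2.64 mg/L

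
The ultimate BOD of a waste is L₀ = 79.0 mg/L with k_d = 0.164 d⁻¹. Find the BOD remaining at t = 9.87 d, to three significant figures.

L_t = L₀ e^(−k_d t) = 79.0 × e^(−0.164×9.87) = 79.0 × 0.1982 = 15.65 mg/L.

L ≈ 15.7 mg/L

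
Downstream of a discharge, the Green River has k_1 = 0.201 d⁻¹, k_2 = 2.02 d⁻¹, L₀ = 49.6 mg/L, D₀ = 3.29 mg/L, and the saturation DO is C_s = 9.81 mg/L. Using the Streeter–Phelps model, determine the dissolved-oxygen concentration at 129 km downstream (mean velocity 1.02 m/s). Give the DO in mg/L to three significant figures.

DO ≈ 5.84 mg/L

Travel time t = x/v = 129 km / (1.02 m/s) = 129000 m / 1.02 m/s = 126500 s = 1.464 d.
k_1 L₀/(k_2−k_1) = 0.201×49.6/(2.02−0.201) = 9.970/1.819 = 5.481 mg/L.
e^(−k_1 t) = e^(−0.201×1.464) = 0.7451; e^(−k_2 t) = e^(−2.02×1.464) = 0.05198.
D = 5.481 × (0.7451 − 0.05198) + 3.29 × 0.05198 = 3.799 + 0.1710 = 3.970 mg/L.
DO = C_s − D = 9.81 − 3.970 = 5.840 mg/L.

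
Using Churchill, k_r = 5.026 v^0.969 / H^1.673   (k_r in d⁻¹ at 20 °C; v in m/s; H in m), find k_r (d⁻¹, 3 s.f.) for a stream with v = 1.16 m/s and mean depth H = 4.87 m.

k_r = 5.026 × 1.16^0.969 / 4.87^1.673 = 5.026 × 1.155 / 14.13 = 0.4106 d⁻¹.

k_r ≈ 0.411 d⁻¹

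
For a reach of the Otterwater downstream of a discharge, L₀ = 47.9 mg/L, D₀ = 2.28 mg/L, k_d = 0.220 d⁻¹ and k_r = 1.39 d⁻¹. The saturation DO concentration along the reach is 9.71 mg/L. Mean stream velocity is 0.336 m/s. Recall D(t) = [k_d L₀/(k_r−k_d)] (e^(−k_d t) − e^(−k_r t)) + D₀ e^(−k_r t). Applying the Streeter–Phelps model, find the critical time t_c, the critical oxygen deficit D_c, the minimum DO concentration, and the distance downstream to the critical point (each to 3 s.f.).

With k_r/k_d = 6.318 and 1 − D₀(k_r−k_d)/(k_d L₀) = 0.7469,
t_c = ln(6.318 × 0.7469) / (1.39 − 0.220) = ln(4.719) / 1.170 = 1.552/1.170 = 1.326 d.
D_c = (k_d/k_r) L₀ e^(−k_d t_c) = (0.220/1.39) × 47.9 × e^(−0.220×1.326) = 0.1583 × 47.9 × 0.7470 = 5.663 mg/L.
Minimum DO = C_s − D_c = 9.71 − 5.663 = 4.047 mg/L.
x_c = v t_c = 0.336 m/s × 1.326 d × 86400 s/d = 38500 m ≈ 38.5 km.

t_c ≈ 1.33 d; D_c ≈ 5.66 mg/L; min DO ≈ 4.05 mg/L; x_c ≈ 38.5 km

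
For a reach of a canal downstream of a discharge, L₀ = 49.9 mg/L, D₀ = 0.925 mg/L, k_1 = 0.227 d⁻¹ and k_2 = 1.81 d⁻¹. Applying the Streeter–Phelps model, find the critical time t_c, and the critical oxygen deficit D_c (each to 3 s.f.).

t_c ≈ 1.22 d; D_c ≈ 4.74 mg/L

At the critical point dD/dt = 0, so k_1 L₀ e^(−k_1 t) = k_2 D. Substituting D(t) from the Streeter–Phelps equation and solving for t gives
t_c = ln[(k_2/k_1)(1 − D₀(k_2−k_1)/(k_1 L₀))] / (k_2−k_1).
Here k_2−k_1 = 1.583 d⁻¹ and 1 − D₀(k_2−k_1)/(k_1 L₀) = 1 − 0.925×1.583/(0.227×49.9) = 0.8707, so
t_c = ln(7.974 × 0.8707) / 1.583 = 1.938 / 1.583 = 1.224 d.
D_c = (k_1/k_2) L₀ e^(−k_1 t_c) = (0.227/1.81) × 49.9 × e^(−0.227×1.224) = 0.1254 × 49.9 × 0.7574 = 4.740 mg/L.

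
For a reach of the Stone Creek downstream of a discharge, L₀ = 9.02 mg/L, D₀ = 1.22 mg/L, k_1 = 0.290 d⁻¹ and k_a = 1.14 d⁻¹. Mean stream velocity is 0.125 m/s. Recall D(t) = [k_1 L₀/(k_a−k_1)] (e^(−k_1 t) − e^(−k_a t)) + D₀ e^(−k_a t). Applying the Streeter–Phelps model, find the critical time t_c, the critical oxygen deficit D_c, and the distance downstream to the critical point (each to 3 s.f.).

t_c ≈ 1.02 d; D_c ≈ 1.71 mg/L; x_c ≈ 11.0 km

t_c = [1/(k_a−k_1)] ln[(k_a/k_1)(1 − D₀(k_a−k_1)/(k_1 L₀))]
= [1/(1.14−0.290)] ln[(1.14/0.290)(1 − 1.22×0.8500/(0.290×9.02))]
= (1/0.8500) ln[3.931 × 0.6036] = 1.176 × ln(2.373) = 1.176 × 0.8640 = 1.016 d.
L(t_c) = L₀ e^(−k_1 t_c) = 9.02 × 0.7447 = 6.717 mg/L, and at the critical point k_a D_c = k_1 L, so D_c = (0.290/1.14) × 6.717 = 1.709 mg/L.
x_c = v t_c = 0.125 m/s × 1.016 d × 86400 s/d = 10980 m ≈ 11.0 km.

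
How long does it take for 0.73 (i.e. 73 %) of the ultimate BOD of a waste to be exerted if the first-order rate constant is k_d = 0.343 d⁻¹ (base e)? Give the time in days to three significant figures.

t ≈ 3.82 d

y/L₀ = 1 − e^(−k_d t) = 0.73 ⇒ e^(−k_d t) = 0.270
t = −ln(0.270) / 0.343 = 1.309 / 0.343 = 3.817 d.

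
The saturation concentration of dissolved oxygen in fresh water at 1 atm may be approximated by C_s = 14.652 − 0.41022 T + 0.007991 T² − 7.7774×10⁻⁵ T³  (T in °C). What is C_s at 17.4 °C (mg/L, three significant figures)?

C_s = 14.652 − 0.41022×17.4 + 0.007991×17.4² − 7.7774×10⁻⁵×17.4³ = 9.524 mg/L.

C_s ≈ 9.52 mg/L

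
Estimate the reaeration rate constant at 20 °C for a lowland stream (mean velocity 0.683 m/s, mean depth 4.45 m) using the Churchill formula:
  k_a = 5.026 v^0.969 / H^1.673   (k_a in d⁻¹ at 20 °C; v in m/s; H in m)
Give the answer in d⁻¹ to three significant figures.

k_a ≈ 0.286 d⁻¹

k_a = 5.026 × 0.683^0.969 / 4.45^1.673 = 5.026 × 0.6911 / 12.15 = 0.2858 d⁻¹.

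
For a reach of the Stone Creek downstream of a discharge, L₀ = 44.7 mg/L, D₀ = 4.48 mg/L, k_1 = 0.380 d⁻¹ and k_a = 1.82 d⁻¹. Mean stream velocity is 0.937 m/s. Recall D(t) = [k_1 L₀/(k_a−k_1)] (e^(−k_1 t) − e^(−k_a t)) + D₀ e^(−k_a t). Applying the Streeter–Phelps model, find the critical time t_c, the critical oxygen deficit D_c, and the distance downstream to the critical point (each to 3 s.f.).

t_c ≈ 0.756 d; D_c ≈ 7.00 mg/L; x_c ≈ 61.2 km

With k_a/k_1 = 4.789 and 1 − D₀(k_a−k_1)/(k_1 L₀) = 0.6202,
t_c = ln(4.789 × 0.6202) / (1.82 − 0.380) = ln(2.970) / 1.440 = 1.089/1.440 = 0.7561 d.
L(t_c) = L₀ e^(−k_1 t_c) = 44.7 × 0.7503 = 33.54 mg/L, and at the critical point k_a D_c = k_1 L, so D_c = (0.380/1.82) × 33.54 = 7.002 mg/L.
x_c = v t_c = 0.937 m/s × 0.7561 d × 86400 s/d = 61210 m ≈ 61.2 km.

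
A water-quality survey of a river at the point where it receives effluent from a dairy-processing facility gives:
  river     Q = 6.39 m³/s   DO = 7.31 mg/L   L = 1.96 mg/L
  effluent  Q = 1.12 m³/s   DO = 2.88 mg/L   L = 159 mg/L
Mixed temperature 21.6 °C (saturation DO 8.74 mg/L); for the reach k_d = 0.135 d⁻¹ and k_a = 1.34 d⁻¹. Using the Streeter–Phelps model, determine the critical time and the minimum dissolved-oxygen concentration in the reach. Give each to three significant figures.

t_c ≈ 0.802 d; minimum DO ≈ 6.45 mg/L

Mixed DO = (6.39×7.31 + 1.12×2.88)/(6.39+1.12) = 49.94/7.510 = 6.649 mg/L.
Mixed L₀ = (6.39×1.96 + 1.12×159)/(7.510) = 190.6/7.510 = 25.38 mg/L.
Initial deficit D₀ = C_s − DO₀ = 8.74 − 6.649 = 2.091 mg/L.
t_c = (1/1.205) ln[(1.34/0.135)(1 − 2.091×1.205/(0.135×25.38))] = 0.8299 × ln(2.628) = 0.8018 d.
D_c = (0.135/1.34) × 25.38 × e^(−0.135×0.8018) = 0.1007 × 25.38 × 0.8974 = 2.295 mg/L.
Minimum DO = 8.74 − 2.295 = 6.445 mg/L.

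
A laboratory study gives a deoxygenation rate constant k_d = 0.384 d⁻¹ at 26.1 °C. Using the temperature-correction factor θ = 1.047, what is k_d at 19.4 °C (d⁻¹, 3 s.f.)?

k_d ≈ 0.282 d⁻¹

k_d(T₂) = k_d(T₁) · θ^(T₂−T₁) = 0.384 × 1.047^(19.4−26.1)
= 0.384 × 1.047^-6.70 = 0.384 × 0.7351 = 0.2823 d⁻¹.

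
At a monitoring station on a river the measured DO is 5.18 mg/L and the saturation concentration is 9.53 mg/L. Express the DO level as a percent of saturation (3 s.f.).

% saturation = C/C_s × 100 = 5.18/9.53 × 100 = 54.4 %.

54.4 % saturation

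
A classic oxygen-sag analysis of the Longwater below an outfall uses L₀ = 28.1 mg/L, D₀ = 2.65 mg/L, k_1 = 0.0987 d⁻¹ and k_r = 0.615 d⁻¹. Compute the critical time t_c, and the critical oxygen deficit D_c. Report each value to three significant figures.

t_c ≈ 2.23 d; D_c ≈ 3.62 mg/L

With k_r/k_1 = 6.231 and 1 − D₀(k_r−k_1)/(k_1 L₀) = 0.5067,
t_c = ln(6.231 × 0.5067) / (0.615 − 0.0987) = ln(3.157) / 0.5163 = 1.150/0.5163 = 2.227 d.
D_c = (k_1/k_r) L₀ e^(−k_1 t_c) = (0.0987/0.615) × 28.1 × e^(−0.0987×2.227) = 0.1605 × 28.1 × 0.8027 = 3.620 mg/L.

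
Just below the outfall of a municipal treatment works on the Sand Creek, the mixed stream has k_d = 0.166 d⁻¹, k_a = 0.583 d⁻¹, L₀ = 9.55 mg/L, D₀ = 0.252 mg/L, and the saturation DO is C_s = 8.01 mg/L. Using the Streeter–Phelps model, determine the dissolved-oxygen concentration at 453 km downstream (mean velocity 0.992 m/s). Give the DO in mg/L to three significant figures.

DO ≈ 6.59 mg/L

Travel time t = x/v = 453 km / (0.992 m/s) = 453000 m / 0.992 m/s = 456700 s = 5.285 d.
k_d L₀/(k_a−k_d) = 0.166×9.55/(0.583−0.166) = 1.585/0.4170 = 3.802 mg/L.
e^(−k_d t) = e^(−0.166×5.285) = 0.4159; e^(−k_a t) = e^(−0.583×5.285) = 0.04590.
D = 3.802 × (0.4159 − 0.04590) + 0.252 × 0.04590 = 1.407 + 0.01157 = 1.418 mg/L.
DO = C_s − D = 8.01 − 1.418 = 6.592 mg/L.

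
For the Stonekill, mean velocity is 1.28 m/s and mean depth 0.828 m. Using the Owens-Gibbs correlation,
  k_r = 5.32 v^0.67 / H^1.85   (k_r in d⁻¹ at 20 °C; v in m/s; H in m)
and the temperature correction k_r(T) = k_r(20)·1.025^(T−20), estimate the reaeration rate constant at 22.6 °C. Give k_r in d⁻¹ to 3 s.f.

k_r ≈ 9.49 d⁻¹

k_r(20) = 5.32 × 1.28^0.67 / 0.828^1.85 = 5.32 × 1.180 / 0.7053 = 8.900 d⁻¹.
k_r(22.6) = 8.900 × 1.025^(22.6−20) = 8.900 × 1.066 = 9.490 d⁻¹.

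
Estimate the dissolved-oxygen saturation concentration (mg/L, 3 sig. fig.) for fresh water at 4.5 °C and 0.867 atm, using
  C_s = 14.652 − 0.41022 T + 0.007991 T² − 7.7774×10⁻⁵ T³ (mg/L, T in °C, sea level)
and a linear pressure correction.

At sea level: C_s = 14.652 − 0.41022×4.5 + 0.007991×4.5² − 7.7774×10⁻⁵×4.5³ = 12.96 mg/L.
Pressure correction: C_s' = 12.96 × 0.867 = 11.24 mg/L.

C_s ≈ 11.2 mg/L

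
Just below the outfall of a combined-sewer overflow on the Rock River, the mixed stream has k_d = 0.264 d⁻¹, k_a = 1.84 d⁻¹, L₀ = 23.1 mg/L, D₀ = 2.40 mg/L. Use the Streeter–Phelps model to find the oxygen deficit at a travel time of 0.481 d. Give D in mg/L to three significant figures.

D ≈ 2.80 mg/L

k_d L₀/(k_a−k_d) = 0.264×23.1/(1.84−0.264) = 6.098/1.576 = 3.870 mg/L.
e^(−k_d t) = e^(−0.264×0.4810) = 0.8807; e^(−k_a t) = e^(−1.84×0.4810) = 0.4127.
D = 3.870 × (0.8807 − 0.4127) + 2.40 × 0.4127 = 1.811 + 0.9905 = 2.802 mg/L.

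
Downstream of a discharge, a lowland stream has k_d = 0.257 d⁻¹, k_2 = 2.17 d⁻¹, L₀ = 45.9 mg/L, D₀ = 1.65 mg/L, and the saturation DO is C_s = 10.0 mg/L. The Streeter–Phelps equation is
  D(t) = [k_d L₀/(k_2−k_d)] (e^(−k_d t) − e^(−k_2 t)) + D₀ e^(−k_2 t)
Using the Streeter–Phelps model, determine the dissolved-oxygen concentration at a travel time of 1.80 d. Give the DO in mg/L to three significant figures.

DO ≈ 6.21 mg/L

k_d L₀/(k_2−k_d) = 0.257×45.9/(2.17−0.257) = 11.80/1.913 = 6.166 mg/L.
e^(−k_d t) = e^(−0.257×1.800) = 0.6296; e^(−k_2 t) = e^(−2.17×1.800) = 0.02012.
D = 6.166 × (0.6296 − 0.02012) + 1.65 × 0.02012 = 3.759 + 0.03320 = 3.792 mg/L.
DO = C_s − D = 10.0 − 3.792 = 6.208 mg/L.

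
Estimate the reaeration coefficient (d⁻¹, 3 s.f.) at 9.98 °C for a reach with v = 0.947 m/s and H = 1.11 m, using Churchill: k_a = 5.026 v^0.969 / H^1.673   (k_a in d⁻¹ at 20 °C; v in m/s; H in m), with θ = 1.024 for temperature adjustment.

k_a(20) = 5.026 × 0.947^0.969 / 1.11^1.673 = 5.026 × 0.9486 / 1.191 = 4.004 d⁻¹.
k_a(9.98) = 4.004 × 1.024^(9.98−20) = 4.004 × 0.7885 = 3.157 d⁻¹.

k_a ≈ 3.16 d⁻¹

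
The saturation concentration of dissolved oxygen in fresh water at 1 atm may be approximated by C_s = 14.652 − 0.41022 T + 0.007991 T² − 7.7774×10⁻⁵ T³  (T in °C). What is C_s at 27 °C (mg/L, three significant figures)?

C_s = 14.652 − 0.41022×27 + 0.007991×27² − 7.7774×10⁻⁵×27³ = 7.871 mg/L.

C_s ≈ 7.87 mg/L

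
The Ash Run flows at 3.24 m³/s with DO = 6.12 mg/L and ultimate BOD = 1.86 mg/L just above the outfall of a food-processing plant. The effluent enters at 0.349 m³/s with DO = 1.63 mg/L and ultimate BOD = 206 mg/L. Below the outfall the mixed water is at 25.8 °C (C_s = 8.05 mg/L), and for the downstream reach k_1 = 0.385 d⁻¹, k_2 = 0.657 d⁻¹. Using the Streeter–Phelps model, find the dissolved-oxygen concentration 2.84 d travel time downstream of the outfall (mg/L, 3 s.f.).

Mixed DO = (3.24×6.12 + 0.349×1.63)/(3.24+0.349) = 20.40/3.589 = 5.683 mg/L.
Mixed L₀ = (3.24×1.86 + 0.349×206)/(3.589) = 77.92/3.589 = 21.71 mg/L.
Initial deficit D₀ = C_s − DO₀ = 8.05 − 5.683 = 2.367 mg/L.
D(2.84) = [0.385×21.71/(0.657−0.385)](e^(−0.385×2.84) − e^(−0.657×2.84)) + 2.367 e^(−0.657×2.84)
= 30.73 × (0.3351 − 0.1548) + 2.367 × 0.1548 = 5.907 mg/L.
DO = 8.05 − 5.907 = 2.143 mg/L.

DO ≈ 2.14 mg/L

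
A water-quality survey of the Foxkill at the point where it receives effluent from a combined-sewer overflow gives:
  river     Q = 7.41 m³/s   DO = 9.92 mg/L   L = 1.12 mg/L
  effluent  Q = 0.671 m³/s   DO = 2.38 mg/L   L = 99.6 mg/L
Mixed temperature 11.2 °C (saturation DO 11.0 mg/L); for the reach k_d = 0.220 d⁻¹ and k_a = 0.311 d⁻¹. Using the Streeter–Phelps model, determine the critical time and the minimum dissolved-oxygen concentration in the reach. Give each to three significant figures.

Mixed DO = (7.41×9.92 + 0.671×2.38)/(7.41+0.671) = 75.10/8.081 = 9.294 mg/L.
Mixed L₀ = (7.41×1.12 + 0.671×99.6)/(8.081) = 75.13/8.081 = 9.297 mg/L.
Initial deficit D₀ = C_s − DO₀ = 11.0 − 9.294 = 1.706 mg/L.
t_c = (1/0.09100) ln[(0.311/0.220)(1 − 1.706×0.09100/(0.220×9.297))] = 10.99 × ln(1.306) = 2.937 d.
D_c = (0.220/0.311) × 9.297 × e^(−0.220×2.937) = 0.7074 × 9.297 × 0.5241 = 3.447 mg/L.
Minimum DO = 11.0 − 3.447 = 7.553 mg/L.

t_c ≈ 2.94 d; minimum DO ≈ 7.55 mg/L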